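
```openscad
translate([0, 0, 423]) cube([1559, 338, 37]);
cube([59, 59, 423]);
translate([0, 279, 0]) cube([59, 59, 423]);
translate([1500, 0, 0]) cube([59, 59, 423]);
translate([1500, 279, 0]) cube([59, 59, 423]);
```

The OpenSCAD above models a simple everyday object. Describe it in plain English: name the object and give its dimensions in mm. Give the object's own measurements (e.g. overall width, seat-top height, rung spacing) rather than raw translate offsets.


A bench: a 1559×338 mm seat slab, 37 mm thick, top at z = 460 mm, on four 59×59 mm square legs flush with the seat corners and standing on z = 0.


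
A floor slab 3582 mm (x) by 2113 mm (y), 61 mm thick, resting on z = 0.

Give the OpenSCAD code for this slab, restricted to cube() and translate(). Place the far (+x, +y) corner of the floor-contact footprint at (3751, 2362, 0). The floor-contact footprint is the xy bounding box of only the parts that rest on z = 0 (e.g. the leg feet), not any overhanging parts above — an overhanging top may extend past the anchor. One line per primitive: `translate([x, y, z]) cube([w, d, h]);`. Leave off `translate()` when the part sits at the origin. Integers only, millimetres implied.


translate([169, 249, 0]) cube([3582, 2113, 61]);


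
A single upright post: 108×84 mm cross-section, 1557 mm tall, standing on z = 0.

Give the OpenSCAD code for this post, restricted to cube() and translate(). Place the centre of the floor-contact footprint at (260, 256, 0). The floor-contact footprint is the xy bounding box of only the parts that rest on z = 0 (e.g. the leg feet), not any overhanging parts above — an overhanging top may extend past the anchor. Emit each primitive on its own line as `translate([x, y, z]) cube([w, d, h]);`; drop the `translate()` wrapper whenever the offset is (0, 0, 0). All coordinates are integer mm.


translate([206, 214, 0]) cube([108, 84, 1557]);


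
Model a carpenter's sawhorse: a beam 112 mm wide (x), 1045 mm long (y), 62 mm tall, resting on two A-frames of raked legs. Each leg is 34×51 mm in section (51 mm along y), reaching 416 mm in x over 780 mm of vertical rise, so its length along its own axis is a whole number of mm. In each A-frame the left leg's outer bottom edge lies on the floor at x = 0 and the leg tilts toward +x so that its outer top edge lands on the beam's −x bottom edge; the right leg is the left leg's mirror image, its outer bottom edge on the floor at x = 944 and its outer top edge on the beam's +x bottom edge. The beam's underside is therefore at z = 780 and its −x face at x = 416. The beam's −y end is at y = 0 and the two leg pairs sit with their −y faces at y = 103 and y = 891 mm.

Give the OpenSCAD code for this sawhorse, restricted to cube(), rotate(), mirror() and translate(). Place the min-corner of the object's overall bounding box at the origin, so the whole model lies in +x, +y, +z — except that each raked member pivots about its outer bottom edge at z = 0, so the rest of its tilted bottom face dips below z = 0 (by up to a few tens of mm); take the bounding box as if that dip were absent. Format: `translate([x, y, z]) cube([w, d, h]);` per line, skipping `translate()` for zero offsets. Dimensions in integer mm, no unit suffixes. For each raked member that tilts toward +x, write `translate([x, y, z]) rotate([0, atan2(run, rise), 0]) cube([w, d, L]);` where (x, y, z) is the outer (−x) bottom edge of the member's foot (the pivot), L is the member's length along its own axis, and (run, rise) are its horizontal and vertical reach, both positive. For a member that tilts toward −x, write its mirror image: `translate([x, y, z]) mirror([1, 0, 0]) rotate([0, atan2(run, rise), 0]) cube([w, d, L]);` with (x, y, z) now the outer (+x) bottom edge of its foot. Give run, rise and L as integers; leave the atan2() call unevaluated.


translate([416, 0, 780]) cube([112, 1045, 62]);
translate([0, 103, 0]) rotate([0, atan2(416, 780), 0]) cube([34, 51, 884]);
translate([944, 103, 0]) mirror([1, 0, 0]) rotate([0, atan2(416, 780), 0]) cube([34, 51, 884]);
translate([0, 891, 0]) rotate([0, atan2(416, 780), 0]) cube([34, 51, 884]);
translate([944, 891, 0]) mirror([1, 0, 0]) rotate([0, atan2(416, 780), 0]) cube([34, 51, 884]);


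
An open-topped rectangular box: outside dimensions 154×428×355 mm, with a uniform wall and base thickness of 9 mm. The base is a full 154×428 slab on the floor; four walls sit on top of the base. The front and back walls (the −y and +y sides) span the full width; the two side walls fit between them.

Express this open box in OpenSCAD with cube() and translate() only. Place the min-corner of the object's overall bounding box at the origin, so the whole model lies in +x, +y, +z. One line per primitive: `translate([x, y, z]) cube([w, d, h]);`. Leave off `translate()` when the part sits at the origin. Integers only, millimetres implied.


cube([154, 428, 9]);
translate([0, 0, 9]) cube([154, 9, 346]);
translate([0, 419, 9]) cube([154, 9, 346]);
translate([0, 9, 9]) cube([9, 410, 346]);
translate([145, 9, 9]) cube([9, 410, 346]);


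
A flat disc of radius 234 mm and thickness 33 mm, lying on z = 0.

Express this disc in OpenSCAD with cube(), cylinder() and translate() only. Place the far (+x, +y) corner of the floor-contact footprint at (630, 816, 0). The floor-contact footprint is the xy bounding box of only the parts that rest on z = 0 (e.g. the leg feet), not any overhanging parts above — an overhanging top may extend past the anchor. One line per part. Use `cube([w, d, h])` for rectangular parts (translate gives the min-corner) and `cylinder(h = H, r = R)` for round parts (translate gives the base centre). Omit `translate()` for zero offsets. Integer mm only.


translate([396, 582, 0]) cylinder(h = 33, r = 234);


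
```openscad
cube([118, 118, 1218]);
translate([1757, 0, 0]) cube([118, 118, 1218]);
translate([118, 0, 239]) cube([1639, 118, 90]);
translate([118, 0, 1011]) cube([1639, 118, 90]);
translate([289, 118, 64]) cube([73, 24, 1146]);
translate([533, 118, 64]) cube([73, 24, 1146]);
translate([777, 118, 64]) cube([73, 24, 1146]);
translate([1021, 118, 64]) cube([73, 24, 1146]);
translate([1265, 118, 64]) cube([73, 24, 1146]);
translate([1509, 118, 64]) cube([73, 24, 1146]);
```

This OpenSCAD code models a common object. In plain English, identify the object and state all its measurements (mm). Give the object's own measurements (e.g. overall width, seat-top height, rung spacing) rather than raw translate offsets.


A fence section. Two 118×118 mm posts, 1218 mm tall, stand on the floor with a clear span of 1639 mm between their inner faces. Two horizontal rails of 118×90 mm section span the gap between the posts with their undersides at z = 239 mm and z = 1011 mm, flush with the posts' −y face. 6 pickets, each 73 mm wide, 24 mm thick and 1146 mm tall, are fixed to the +y face of the rails with their bottoms at z = 64 mm, spaced across the span with a 171 mm gap after the −x post and between neighbouring pickets, with 175 mm left before the +x post.


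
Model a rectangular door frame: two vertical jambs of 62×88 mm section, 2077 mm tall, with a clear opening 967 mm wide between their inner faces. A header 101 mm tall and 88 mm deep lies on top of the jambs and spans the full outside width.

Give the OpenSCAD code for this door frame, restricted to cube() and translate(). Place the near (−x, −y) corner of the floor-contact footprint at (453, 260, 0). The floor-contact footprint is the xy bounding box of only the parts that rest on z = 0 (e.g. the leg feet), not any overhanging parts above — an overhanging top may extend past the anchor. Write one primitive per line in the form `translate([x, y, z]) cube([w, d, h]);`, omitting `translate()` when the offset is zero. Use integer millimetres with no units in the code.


translate([453, 260, 0]) cube([62, 88, 2077]);
translate([1482, 260, 0]) cube([62, 88, 2077]);
translate([453, 260, 2077]) cube([1091, 88, 101]);


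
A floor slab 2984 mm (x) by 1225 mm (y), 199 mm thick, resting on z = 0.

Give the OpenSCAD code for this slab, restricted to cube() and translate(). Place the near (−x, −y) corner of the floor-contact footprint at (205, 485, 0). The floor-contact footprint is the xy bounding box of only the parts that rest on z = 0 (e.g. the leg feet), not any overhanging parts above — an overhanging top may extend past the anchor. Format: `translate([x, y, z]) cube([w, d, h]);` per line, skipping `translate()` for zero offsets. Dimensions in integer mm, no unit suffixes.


translate([205, 485, 0]) cube([2984, 1225, 199]);


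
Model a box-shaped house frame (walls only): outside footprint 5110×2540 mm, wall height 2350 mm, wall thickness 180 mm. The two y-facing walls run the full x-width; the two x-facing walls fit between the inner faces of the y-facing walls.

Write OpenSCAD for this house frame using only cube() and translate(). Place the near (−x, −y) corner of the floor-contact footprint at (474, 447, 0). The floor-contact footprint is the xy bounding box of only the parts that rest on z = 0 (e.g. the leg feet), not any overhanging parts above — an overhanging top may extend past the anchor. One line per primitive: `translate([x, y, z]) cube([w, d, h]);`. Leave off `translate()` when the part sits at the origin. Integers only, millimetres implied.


translate([474, 447, 0]) cube([5110, 180, 2350]);
translate([474, 2807, 0]) cube([5110, 180, 2350]);
translate([474, 627, 0]) cube([180, 2180, 2350]);
translate([5404, 627, 0]) cube([180, 2180, 2350]);


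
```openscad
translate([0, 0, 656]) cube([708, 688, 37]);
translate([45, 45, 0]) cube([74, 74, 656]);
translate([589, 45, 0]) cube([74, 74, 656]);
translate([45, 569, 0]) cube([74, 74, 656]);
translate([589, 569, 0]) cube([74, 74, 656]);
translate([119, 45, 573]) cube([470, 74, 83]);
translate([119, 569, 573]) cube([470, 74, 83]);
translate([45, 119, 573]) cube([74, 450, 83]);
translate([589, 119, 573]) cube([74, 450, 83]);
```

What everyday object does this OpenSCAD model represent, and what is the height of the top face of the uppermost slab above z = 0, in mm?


A table. The table height is 693 mm.

A 708×688×37 slab sits at z = 656 on four 74 mm square posts — a table. The top surface is at 656 + 37 = 693 mm.


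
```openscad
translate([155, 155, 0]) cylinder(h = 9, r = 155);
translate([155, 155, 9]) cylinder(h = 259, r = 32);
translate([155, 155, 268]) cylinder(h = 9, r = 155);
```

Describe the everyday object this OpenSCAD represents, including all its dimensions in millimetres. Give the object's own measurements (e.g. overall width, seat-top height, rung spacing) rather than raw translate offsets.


A spool: two coaxial disc flanges of radius 155 mm and thickness 9 mm, joined by a core cylinder of radius 32 mm and height 259 mm. The lower flange rests on z = 0 and the three cylinders share a vertical axis.


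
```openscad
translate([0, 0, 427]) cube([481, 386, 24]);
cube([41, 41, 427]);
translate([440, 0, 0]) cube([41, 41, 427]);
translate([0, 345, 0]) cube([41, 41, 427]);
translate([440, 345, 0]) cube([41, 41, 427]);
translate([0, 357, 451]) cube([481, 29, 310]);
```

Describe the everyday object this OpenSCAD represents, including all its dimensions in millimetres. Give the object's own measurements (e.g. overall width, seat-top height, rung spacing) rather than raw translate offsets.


A chair. The seat is a 481×386×24 mm slab with its top at z = 451 mm, on four 41×41 mm corner legs (flush with the seat edges, standing on z = 0). A flat backrest 29 mm thick, 310 mm tall, spans the full seat width and rises from the seat top along its +y edge, rear face flush with the rear of the seat.


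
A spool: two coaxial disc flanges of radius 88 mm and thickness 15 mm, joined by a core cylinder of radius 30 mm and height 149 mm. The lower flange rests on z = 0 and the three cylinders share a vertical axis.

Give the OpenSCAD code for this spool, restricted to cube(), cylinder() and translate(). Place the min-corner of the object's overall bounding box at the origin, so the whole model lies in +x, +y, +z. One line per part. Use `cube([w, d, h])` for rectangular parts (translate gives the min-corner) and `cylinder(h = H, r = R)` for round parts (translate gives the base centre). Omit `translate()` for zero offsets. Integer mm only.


translate([88, 88, 0]) cylinder(h = 15, r = 88);
translate([88, 88, 15]) cylinder(h = 149, r = 30);
translate([88, 88, 164]) cylinder(h = 15, r = 88);


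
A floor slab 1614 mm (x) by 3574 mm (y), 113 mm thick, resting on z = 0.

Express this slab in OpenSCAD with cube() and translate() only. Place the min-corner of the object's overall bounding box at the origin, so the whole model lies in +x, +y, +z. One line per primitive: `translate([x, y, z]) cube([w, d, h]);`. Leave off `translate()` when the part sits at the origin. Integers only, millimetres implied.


cube([1614, 3574, 113]);


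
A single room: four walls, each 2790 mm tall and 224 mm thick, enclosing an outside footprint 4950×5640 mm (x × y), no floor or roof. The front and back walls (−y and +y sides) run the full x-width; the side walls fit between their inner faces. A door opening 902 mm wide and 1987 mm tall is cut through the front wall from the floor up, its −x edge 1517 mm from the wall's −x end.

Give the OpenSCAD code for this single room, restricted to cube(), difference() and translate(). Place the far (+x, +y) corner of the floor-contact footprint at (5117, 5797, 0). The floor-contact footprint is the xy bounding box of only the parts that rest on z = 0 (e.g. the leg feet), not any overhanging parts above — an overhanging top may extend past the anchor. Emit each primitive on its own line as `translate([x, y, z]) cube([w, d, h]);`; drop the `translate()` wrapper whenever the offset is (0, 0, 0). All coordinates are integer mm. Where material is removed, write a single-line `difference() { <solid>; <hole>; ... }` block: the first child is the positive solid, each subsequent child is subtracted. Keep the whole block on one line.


difference() { translate([167, 157, 0]) cube([4950, 224, 2790]); translate([1684, 157, 0]) cube([902, 224, 1987]); }
translate([167, 5573, 0]) cube([4950, 224, 2790]);
translate([167, 381, 0]) cube([224, 5192, 2790]);
translate([4893, 381, 0]) cube([224, 5192, 2790]);


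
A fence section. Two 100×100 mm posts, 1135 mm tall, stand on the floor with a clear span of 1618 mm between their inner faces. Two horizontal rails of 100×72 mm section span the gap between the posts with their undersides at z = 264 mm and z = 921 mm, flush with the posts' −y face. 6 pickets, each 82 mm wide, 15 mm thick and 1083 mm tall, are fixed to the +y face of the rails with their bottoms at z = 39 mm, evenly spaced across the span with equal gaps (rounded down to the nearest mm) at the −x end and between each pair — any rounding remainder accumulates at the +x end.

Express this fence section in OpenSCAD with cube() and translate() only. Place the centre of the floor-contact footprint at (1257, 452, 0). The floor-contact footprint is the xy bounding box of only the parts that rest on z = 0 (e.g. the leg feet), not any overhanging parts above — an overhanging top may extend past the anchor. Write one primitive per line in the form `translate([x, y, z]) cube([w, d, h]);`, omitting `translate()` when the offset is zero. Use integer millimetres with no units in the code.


translate([348, 402, 0]) cube([100, 100, 1135]);
translate([2066, 402, 0]) cube([100, 100, 1135]);
translate([448, 402, 264]) cube([1618, 100, 72]);
translate([448, 402, 921]) cube([1618, 100, 72]);
translate([608, 502, 39]) cube([82, 15, 1083]);
translate([850, 502, 39]) cube([82, 15, 1083]);
translate([1092, 502, 39]) cube([82, 15, 1083]);
translate([1334, 502, 39]) cube([82, 15, 1083]);
translate([1576, 502, 39]) cube([82, 15, 1083]);
translate([1818, 502, 39]) cube([82, 15, 1083]);


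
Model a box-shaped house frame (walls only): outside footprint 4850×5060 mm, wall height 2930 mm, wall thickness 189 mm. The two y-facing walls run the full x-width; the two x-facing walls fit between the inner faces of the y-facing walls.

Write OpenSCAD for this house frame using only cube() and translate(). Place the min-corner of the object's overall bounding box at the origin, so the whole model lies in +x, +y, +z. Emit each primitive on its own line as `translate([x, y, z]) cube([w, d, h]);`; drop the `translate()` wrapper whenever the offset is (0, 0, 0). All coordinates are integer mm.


cube([4850, 189, 2930]);
translate([0, 4871, 0]) cube([4850, 189, 2930]);
translate([0, 189, 0]) cube([189, 4682, 2930]);
translate([4661, 189, 0]) cube([189, 4682, 2930]);


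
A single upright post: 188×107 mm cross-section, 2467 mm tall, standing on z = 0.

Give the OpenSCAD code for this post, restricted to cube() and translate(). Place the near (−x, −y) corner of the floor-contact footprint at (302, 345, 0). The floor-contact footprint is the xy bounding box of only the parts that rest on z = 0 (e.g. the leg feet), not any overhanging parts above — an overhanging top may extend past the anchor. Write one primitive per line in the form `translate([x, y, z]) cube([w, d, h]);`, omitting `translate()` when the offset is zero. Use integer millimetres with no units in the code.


translate([302, 345, 0]) cube([188, 107, 2467]);


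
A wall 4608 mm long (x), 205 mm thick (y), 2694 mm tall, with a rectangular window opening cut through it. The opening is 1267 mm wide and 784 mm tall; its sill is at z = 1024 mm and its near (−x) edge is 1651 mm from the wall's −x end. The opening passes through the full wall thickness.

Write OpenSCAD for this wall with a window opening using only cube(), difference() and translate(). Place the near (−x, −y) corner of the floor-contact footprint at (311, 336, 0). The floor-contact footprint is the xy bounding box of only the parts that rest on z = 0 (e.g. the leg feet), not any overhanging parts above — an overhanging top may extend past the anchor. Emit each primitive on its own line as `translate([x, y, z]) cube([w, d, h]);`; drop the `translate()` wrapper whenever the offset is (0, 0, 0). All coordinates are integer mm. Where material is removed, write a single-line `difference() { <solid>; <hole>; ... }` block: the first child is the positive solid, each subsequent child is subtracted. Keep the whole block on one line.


difference() { translate([311, 336, 0]) cube([4608, 205, 2694]); translate([1962, 336, 1024]) cube([1267, 205, 784]); }


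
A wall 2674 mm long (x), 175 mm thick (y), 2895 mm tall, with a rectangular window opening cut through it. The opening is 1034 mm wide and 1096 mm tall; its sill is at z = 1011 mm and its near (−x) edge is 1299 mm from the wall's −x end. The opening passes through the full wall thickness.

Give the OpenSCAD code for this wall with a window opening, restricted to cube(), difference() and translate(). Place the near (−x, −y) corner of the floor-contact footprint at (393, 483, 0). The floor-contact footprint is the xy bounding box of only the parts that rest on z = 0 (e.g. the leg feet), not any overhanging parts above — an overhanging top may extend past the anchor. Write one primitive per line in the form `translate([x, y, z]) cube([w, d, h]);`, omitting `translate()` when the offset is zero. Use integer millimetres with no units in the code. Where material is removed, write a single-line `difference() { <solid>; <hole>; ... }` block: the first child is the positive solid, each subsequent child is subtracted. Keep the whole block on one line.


difference() { translate([393, 483, 0]) cube([2674, 175, 2895]); translate([1692, 483, 1011]) cube([1034, 175, 1096]); }


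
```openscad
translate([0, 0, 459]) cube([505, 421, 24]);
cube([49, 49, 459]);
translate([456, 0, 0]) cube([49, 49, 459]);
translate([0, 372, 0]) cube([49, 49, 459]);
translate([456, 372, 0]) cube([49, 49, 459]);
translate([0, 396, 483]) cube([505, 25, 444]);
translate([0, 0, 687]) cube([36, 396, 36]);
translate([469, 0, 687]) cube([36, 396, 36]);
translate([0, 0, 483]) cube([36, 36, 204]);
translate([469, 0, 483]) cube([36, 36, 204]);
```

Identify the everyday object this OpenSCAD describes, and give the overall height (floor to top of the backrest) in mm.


A chair. The overall height is 927 mm.

A slab on four corner posts with a tall panel at the back — a chair. The seat slab sits at z = 459 with thickness 24, and the 444 mm backrest starts at the seat top, so the overall height is 459 + 24 + 444 = 927 mm.


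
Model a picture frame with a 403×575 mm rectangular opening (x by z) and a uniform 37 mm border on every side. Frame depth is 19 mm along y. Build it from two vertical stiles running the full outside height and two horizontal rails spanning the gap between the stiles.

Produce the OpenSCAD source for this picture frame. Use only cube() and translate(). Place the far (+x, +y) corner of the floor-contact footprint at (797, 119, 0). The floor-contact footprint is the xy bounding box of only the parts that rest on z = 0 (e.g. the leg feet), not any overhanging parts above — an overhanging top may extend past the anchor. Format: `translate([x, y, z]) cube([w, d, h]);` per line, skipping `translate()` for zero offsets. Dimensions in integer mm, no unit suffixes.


translate([320, 100, 0]) cube([37, 19, 649]);
translate([760, 100, 0]) cube([37, 19, 649]);
translate([357, 100, 0]) cube([403, 19, 37]);
translate([357, 100, 612]) cube([403, 19, 37]);


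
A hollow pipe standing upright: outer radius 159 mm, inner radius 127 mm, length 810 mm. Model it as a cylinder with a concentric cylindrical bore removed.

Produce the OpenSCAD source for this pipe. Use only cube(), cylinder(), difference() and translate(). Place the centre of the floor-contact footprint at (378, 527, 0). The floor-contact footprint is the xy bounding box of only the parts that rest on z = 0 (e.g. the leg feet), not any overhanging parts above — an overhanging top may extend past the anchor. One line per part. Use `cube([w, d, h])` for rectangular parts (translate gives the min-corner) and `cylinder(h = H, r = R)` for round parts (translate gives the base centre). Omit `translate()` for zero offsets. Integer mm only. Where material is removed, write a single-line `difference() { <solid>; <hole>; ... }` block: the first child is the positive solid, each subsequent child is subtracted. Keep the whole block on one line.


difference() { translate([378, 527, 0]) cylinder(h = 810, r = 159); translate([378, 527, 0]) cylinder(h = 810, r = 127); }


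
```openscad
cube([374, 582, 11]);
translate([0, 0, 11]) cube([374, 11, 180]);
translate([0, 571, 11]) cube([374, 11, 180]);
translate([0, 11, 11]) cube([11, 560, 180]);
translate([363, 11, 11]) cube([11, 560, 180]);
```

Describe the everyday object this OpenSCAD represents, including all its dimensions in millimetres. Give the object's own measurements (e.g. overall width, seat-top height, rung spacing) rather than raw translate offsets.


An open-topped rectangular box: outside dimensions 374×582×191 mm, with a uniform wall and base thickness of 11 mm. The base is a full 374×582 slab on the floor; four walls sit on top of the base. The front and back walls (the −y and +y sides) span the full width; the two side walls fit between them.


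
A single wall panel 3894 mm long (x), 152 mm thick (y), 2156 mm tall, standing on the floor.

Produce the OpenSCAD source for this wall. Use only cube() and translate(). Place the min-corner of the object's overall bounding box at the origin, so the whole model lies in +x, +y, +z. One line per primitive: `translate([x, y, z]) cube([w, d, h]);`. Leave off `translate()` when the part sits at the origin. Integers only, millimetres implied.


cube([3894, 152, 2156]);


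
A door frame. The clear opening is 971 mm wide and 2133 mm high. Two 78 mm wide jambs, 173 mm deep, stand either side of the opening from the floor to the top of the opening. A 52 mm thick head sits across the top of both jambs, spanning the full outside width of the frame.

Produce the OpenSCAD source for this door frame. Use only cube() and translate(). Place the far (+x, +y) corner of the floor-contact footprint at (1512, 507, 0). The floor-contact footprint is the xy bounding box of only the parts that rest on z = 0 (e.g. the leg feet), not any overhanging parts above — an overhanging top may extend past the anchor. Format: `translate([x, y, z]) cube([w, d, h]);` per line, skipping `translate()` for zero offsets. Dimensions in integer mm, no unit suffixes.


translate([385, 334, 0]) cube([78, 173, 2133]);
translate([1434, 334, 0]) cube([78, 173, 2133]);
translate([385, 334, 2133]) cube([1127, 173, 52]);


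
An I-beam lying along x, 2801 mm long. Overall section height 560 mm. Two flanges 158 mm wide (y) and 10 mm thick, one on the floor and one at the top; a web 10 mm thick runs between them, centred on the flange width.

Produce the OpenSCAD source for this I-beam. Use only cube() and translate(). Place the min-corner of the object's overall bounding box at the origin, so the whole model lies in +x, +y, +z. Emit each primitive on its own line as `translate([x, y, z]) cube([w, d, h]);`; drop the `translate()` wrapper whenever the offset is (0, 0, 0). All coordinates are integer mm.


cube([2801, 158, 10]);
translate([0, 74, 10]) cube([2801, 10, 540]);
translate([0, 0, 550]) cube([2801, 158, 10]);


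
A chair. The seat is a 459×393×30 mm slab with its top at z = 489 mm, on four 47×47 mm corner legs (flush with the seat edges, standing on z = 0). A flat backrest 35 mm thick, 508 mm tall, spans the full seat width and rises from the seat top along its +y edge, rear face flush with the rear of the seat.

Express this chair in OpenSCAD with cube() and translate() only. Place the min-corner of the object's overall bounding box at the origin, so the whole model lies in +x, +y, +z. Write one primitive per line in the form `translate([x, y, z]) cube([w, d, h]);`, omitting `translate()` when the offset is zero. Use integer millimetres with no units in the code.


// leg_h = 489 - 30 = 459
translate([0, 0, 459]) cube([459, 393, 30]);
cube([47, 47, 459]);
translate([412, 0, 0]) cube([47, 47, 459]);
translate([0, 346, 0]) cube([47, 47, 459]);
translate([412, 346, 0]) cube([47, 47, 459]);
translate([0, 358, 489]) cube([459, 35, 508]);


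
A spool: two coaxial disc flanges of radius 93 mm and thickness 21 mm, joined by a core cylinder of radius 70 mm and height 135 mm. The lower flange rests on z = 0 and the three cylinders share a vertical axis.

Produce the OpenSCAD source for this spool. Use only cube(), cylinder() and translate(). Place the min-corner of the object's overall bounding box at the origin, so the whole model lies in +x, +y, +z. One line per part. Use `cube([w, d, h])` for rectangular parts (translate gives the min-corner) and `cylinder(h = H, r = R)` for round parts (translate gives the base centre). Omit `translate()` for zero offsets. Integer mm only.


translate([93, 93, 0]) cylinder(h = 21, r = 93);
translate([93, 93, 21]) cylinder(h = 135, r = 70);
translate([93, 93, 156]) cylinder(h = 21, r = 93);


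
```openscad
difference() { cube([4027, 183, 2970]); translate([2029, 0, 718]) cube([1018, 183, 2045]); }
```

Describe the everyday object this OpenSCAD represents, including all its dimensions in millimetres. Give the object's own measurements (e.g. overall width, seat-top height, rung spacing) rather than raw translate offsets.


A wall 4027 mm long (x), 183 mm thick (y), 2970 mm tall, with a rectangular window opening cut through it. The opening is 1018 mm wide and 2045 mm tall; its sill is at z = 718 mm and its near (−x) edge is 2029 mm from the wall's −x end. The opening passes through the full wall thickness.


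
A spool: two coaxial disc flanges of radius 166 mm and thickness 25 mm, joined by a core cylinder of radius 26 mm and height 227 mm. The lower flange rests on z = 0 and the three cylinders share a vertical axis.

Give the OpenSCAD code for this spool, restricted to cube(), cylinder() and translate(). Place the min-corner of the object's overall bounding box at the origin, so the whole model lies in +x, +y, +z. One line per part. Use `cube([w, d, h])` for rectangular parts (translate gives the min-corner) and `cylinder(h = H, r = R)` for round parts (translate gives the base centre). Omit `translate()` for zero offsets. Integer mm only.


translate([166, 166, 0]) cylinder(h = 25, r = 166);
translate([166, 166, 25]) cylinder(h = 227, r = 26);
translate([166, 166, 252]) cylinder(h = 25, r = 166);


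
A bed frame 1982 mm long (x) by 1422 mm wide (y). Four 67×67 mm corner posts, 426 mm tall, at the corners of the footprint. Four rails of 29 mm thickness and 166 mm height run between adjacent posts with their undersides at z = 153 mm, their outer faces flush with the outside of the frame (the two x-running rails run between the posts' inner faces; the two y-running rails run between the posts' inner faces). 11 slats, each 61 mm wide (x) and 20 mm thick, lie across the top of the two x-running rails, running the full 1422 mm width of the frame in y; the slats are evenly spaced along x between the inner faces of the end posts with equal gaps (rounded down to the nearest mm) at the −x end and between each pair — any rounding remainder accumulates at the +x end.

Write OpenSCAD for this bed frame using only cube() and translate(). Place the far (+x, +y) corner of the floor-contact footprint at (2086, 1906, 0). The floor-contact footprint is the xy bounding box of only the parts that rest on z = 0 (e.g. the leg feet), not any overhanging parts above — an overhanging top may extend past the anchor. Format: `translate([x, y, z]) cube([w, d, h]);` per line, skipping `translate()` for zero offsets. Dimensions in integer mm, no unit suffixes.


translate([104, 484, 0]) cube([67, 67, 426]);
translate([104, 1839, 0]) cube([67, 67, 426]);
translate([2019, 484, 0]) cube([67, 67, 426]);
translate([2019, 1839, 0]) cube([67, 67, 426]);
translate([171, 484, 153]) cube([1848, 29, 166]);
translate([171, 1877, 153]) cube([1848, 29, 166]);
translate([104, 551, 153]) cube([29, 1288, 166]);
translate([2057, 551, 153]) cube([29, 1288, 166]);
translate([269, 484, 319]) cube([61, 1422, 20]);
translate([428, 484, 319]) cube([61, 1422, 20]);
translate([587, 484, 319]) cube([61, 1422, 20]);
translate([746, 484, 319]) cube([61, 1422, 20]);
translate([905, 484, 319]) cube([61, 1422, 20]);
translate([1064, 484, 319]) cube([61, 1422, 20]);
translate([1223, 484, 319]) cube([61, 1422, 20]);
translate([1382, 484, 319]) cube([61, 1422, 20]);
translate([1541, 484, 319]) cube([61, 1422, 20]);
translate([1700, 484, 319]) cube([61, 1422, 20]);
translate([1859, 484, 319]) cube([61, 1422, 20]);


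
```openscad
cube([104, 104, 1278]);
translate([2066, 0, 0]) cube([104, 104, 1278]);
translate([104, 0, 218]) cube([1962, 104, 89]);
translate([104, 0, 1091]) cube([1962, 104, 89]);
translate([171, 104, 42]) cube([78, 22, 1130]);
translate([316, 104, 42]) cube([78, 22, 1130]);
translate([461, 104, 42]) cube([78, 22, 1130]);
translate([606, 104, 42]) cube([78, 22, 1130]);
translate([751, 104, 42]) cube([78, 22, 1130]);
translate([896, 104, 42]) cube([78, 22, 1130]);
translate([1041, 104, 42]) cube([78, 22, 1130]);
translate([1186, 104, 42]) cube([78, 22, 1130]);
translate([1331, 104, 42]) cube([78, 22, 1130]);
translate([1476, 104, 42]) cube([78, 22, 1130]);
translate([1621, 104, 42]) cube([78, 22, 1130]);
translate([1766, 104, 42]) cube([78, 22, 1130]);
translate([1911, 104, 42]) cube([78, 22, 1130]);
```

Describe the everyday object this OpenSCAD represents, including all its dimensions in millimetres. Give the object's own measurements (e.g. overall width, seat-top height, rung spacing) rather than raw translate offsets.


A fence section. Two 104×104 mm posts, 1278 mm tall, stand on the floor with a clear span of 1962 mm between their inner faces. Two horizontal rails of 104×89 mm section span the gap between the posts with their undersides at z = 218 mm and z = 1091 mm, flush with the posts' −y face. 13 pickets, each 78 mm wide, 22 mm thick and 1130 mm tall, are fixed to the +y face of the rails with their bottoms at z = 42 mm, spaced across the span with a 67 mm gap after the −x post and between neighbouring pickets, with 77 mm left before the +x post.


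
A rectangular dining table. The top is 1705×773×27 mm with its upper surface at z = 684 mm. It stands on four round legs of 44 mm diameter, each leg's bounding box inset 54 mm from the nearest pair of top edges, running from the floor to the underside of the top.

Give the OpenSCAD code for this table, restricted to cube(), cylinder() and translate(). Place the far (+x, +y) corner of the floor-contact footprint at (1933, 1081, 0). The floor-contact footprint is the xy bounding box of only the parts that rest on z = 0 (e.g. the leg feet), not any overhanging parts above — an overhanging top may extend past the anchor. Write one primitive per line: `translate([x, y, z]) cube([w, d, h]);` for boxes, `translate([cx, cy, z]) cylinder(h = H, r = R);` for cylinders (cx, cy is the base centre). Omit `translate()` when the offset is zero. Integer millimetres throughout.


translate([282, 362, 657]) cube([1705, 773, 27]);
translate([358, 438, 0]) cylinder(h = 657, r = 22);
translate([1911, 438, 0]) cylinder(h = 657, r = 22);
translate([358, 1059, 0]) cylinder(h = 657, r = 22);
translate([1911, 1059, 0]) cylinder(h = 657, r = 22);


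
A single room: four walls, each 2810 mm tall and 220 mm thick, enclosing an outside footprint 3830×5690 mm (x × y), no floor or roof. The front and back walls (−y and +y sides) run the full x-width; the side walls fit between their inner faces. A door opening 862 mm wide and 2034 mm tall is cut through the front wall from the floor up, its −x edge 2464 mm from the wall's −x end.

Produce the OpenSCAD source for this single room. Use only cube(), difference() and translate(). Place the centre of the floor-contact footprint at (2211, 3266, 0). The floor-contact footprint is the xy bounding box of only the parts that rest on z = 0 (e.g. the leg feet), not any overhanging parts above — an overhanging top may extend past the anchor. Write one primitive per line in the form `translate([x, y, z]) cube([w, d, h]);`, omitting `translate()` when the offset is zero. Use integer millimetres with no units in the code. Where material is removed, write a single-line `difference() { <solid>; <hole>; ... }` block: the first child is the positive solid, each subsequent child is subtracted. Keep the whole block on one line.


difference() { translate([296, 421, 0]) cube([3830, 220, 2810]); translate([2760, 421, 0]) cube([862, 220, 2034]); }
translate([296, 5891, 0]) cube([3830, 220, 2810]);
translate([296, 641, 0]) cube([220, 5250, 2810]);
translate([3906, 641, 0]) cube([220, 5250, 2810]);


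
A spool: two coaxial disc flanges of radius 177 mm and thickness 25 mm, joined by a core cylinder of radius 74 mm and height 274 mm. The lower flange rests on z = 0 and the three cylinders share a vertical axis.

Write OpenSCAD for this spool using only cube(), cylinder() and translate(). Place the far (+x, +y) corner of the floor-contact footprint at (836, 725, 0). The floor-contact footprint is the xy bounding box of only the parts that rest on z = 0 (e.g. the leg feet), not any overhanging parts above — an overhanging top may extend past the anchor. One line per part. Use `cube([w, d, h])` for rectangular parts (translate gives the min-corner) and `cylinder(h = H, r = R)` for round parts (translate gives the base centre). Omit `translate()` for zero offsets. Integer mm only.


translate([659, 548, 0]) cylinder(h = 25, r = 177);
translate([659, 548, 25]) cylinder(h = 274, r = 74);
translate([659, 548, 299]) cylinder(h = 25, r = 177);


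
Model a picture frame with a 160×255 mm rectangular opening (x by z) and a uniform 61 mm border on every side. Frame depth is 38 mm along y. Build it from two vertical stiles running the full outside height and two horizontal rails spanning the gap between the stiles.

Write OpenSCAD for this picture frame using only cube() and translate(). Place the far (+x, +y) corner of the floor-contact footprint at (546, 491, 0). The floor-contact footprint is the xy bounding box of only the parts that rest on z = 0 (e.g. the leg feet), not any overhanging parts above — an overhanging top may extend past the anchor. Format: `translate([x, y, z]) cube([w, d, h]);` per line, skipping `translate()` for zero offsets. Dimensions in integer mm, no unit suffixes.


translate([264, 453, 0]) cube([61, 38, 377]);
translate([485, 453, 0]) cube([61, 38, 377]);
translate([325, 453, 0]) cube([160, 38, 61]);
translate([325, 453, 316]) cube([160, 38, 61]);


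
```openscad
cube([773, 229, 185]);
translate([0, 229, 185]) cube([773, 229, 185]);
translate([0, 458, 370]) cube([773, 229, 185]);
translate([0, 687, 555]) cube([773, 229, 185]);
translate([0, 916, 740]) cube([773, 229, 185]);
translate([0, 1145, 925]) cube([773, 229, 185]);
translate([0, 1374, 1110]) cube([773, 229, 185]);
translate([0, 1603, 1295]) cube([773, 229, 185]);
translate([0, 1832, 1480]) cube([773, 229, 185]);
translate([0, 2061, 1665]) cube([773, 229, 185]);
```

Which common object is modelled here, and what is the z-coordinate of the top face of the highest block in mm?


A staircase. The total rise is 1850 mm.

10 identical blocks, each offset up and back from the previous — a staircase. Each step is 185 mm tall and there are 10 of them, so the total rise is 10 × 185 = 1850 mm.


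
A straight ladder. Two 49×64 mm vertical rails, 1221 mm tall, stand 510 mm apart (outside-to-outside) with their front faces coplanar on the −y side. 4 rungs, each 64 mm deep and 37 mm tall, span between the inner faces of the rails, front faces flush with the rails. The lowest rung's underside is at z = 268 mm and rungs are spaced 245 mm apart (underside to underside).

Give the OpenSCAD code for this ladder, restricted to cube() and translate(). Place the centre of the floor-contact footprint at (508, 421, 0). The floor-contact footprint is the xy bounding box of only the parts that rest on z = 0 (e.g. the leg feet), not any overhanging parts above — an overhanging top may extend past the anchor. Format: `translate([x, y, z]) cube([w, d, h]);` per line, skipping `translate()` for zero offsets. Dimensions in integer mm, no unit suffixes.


translate([253, 389, 0]) cube([49, 64, 1221]);
translate([714, 389, 0]) cube([49, 64, 1221]);
translate([302, 389, 268]) cube([412, 64, 37]);
translate([302, 389, 513]) cube([412, 64, 37]);
translate([302, 389, 758]) cube([412, 64, 37]);
translate([302, 389, 1003]) cube([412, 64, 37]);


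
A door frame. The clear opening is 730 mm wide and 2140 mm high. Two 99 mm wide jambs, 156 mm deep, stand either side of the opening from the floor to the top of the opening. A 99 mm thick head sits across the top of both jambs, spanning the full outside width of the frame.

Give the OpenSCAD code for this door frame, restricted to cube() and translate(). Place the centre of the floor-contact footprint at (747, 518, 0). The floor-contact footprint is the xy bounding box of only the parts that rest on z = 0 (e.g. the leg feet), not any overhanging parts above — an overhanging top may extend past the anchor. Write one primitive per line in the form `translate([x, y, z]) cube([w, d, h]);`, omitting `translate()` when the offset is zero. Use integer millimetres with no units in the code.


translate([283, 440, 0]) cube([99, 156, 2140]);
translate([1112, 440, 0]) cube([99, 156, 2140]);
translate([283, 440, 2140]) cube([928, 156, 99]);


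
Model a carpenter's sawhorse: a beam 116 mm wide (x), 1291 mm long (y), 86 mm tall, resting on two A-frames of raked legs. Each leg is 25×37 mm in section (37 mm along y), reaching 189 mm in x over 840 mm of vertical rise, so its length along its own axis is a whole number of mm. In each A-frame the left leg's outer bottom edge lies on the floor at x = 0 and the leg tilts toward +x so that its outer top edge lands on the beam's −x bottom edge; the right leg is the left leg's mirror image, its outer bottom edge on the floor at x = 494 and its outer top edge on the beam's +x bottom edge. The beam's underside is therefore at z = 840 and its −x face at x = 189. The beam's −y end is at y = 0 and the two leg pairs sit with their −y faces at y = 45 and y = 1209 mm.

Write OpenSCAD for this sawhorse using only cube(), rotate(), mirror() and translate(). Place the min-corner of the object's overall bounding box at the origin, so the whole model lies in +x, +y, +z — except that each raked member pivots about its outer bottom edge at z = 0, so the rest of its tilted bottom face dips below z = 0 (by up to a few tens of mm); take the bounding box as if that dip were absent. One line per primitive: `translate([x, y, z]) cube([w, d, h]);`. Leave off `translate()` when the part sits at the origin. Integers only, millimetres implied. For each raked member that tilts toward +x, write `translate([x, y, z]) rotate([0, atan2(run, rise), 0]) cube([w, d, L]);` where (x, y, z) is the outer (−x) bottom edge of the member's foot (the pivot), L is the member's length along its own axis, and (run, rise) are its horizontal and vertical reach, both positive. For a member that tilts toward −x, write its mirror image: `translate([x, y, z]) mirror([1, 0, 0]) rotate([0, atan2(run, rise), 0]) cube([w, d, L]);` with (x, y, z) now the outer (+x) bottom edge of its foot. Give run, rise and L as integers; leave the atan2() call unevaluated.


translate([189, 0, 840]) cube([116, 1291, 86]);
translate([0, 45, 0]) rotate([0, atan2(189, 840), 0]) cube([25, 37, 861]);
translate([494, 45, 0]) mirror([1, 0, 0]) rotate([0, atan2(189, 840), 0]) cube([25, 37, 861]);
translate([0, 1209, 0]) rotate([0, atan2(189, 840), 0]) cube([25, 37, 861]);
translate([494, 1209, 0]) mirror([1, 0, 0]) rotate([0, atan2(189, 840), 0]) cube([25, 37, 861]);
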